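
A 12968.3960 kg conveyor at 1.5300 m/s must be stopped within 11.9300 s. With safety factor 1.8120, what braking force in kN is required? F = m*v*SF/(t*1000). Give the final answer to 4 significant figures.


F = 12968.3960 * 1.5300 / 11.9300 * 1.8120 / 1000
F = 3.014 kN


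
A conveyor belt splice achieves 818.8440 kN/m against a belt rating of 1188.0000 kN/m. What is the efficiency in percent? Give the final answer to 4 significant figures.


Eff = 818.8440 / 1188.0000 * 100
Eff = 68.93 %


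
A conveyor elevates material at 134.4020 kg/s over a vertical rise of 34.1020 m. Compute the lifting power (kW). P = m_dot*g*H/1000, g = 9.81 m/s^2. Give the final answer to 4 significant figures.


P = 134.4020 * 9.81 * 34.1020 / 1000
P = 44.96 kW


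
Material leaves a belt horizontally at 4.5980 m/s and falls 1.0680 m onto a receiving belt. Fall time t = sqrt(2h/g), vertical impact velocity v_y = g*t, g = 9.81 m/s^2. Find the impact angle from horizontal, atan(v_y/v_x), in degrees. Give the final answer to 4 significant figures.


t = sqrt(2*1.0680/9.81) = 0.466623 s
v_y = 9.81 * 0.466623 = 4.57757 m/s
angle = atan(4.57757 / 4.5980) = 44.87 deg


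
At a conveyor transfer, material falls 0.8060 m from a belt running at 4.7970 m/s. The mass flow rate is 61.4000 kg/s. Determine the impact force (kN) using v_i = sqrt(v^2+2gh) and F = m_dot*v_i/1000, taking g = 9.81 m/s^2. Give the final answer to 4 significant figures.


v_i = sqrt(4.7970^2 + 2*9.81*0.8060) = 6.23097 m/s
F = 61.4000 * 6.23097 / 1000
F = 0.3826 kN


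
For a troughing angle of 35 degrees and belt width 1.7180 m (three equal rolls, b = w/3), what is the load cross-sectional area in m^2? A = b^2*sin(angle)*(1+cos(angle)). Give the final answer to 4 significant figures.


b = 1.7180/3 = 0.572667 m
A = 0.572667^2 * sin(35 deg) * (1 + cos(35 deg))
A = 0.3422 m^2


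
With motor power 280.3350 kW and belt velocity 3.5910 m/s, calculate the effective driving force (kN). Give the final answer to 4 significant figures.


Te = P / v = 280.3350 / 3.5910
Te = 78.07 kN


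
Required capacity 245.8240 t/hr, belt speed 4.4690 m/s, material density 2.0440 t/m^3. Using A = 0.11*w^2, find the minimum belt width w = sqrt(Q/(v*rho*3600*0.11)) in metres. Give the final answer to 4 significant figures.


A_req = 245.8240 / (4.4690 * 2.0440 * 3600) = 0.00747533 m^2
w = sqrt(0.00747533 / 0.11)
w = 0.2607 m


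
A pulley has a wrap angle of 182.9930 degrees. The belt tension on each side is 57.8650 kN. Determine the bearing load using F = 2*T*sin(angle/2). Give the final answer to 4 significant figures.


F = 2 * 57.8650 * sin(182.9930/2 deg)
F = 115.7 kN


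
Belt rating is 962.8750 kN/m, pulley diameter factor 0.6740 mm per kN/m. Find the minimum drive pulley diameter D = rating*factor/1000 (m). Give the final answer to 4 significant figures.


D = 962.8750 * 0.6740 / 1000
D = 0.6490 m


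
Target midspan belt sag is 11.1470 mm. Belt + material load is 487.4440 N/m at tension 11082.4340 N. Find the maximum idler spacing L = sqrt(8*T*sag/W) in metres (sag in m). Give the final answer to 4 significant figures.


sag = 11.1470/1000 = 0.011147 m
L = sqrt(8 * 11082.4340 * 0.011147 / 487.4440)
L = 1.424 m


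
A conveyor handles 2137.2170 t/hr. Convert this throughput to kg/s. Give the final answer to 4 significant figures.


m_dot = 2137.2170 * 1000 / 3600
m_dot = 593.7 kg/s


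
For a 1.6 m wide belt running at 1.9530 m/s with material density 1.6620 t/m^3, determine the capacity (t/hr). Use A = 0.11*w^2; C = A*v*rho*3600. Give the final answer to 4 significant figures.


A = 0.11 * 1.6^2 = 0.2816 m^2
C = 0.2816 * 1.9530 * 1.6620 * 3600
C = 3291 t/hr


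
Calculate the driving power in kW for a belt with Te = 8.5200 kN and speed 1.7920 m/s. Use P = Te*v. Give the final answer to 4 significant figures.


P = Te * v = 8.5200 * 1.7920
P = 15.27 kW


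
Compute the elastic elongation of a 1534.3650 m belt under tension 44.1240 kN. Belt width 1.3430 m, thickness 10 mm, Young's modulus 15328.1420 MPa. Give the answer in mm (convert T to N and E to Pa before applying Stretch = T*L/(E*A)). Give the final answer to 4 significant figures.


A = 1.3430 * 0.01 = 0.01343 m^2
Stretch = 44.1240*1000 * 1534.3650 / (15328.1420e6 * 0.01343) * 1000
Stretch = 328.9 mm


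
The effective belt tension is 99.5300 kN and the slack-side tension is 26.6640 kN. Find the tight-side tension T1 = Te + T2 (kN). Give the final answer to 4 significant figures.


T1 = Te + T2 = 99.5300 + 26.6640
T1 = 126.2 kN


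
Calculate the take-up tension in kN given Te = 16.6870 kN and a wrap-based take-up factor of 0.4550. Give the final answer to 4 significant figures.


T_tu = 16.6870 * 0.4550
T_tu = 7.593 kN


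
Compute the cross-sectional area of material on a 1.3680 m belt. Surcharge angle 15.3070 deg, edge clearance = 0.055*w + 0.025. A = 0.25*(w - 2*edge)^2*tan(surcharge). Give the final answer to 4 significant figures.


edge = 0.055*1.3680 + 0.025 = 0.10024 m
ew = 1.3680 - 2*0.10024 = 1.16752 m
A = 0.25 * 1.16752^2 * tan(15.3070 deg)
A = 0.09327 m^2


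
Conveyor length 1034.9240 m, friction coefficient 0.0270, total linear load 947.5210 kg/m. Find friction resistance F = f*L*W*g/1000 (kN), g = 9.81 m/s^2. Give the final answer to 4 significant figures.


F = 0.0270 * 1034.9240 * 947.5210 * 9.81 / 1000
F = 259.7 kN


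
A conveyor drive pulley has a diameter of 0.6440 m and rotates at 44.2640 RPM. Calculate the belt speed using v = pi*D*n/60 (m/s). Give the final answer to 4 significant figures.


v = pi * 0.6440 * 44.2640 / 60
v = 1.493 m/s


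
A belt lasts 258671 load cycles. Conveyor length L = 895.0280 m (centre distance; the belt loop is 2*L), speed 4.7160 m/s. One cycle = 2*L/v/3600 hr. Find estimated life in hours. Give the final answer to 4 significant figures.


cycle_time = 2 * 895.0280 / 4.7160 / 3600 = 0.105436 hr
life = 258671 * 0.105436 = 27270 hours


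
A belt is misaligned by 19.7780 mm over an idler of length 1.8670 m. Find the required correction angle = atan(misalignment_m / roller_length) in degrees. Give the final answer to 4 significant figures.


misalign_m = 19.7780 / 1000 = 0.019778 m
angle = atan(0.019778 / 1.8670)
angle = 0.6069 deg


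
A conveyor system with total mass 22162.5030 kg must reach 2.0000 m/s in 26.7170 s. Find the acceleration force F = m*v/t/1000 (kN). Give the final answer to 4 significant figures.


F = 22162.5030 * 2.0000 / 26.7170 / 1000
F = 1.659 kN


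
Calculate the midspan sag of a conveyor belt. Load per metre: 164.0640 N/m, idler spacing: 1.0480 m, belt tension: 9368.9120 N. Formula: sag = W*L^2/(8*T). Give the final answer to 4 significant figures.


sag = 164.0640 * 1.0480^2 / (8 * 9368.9120)
sag = 0.002404 m


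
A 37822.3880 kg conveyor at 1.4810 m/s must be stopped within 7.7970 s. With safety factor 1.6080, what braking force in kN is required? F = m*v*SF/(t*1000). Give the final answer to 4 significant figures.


F = 37822.3880 * 1.4810 / 7.7970 * 1.6080 / 1000
F = 11.55 kN


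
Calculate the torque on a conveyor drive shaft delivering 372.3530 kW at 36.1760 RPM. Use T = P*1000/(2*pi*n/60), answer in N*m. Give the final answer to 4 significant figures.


omega = 2*pi*36.1760/60 = 3.78834 rad/s
T = 372.3530*1000 / 3.78834
T = 98290 N*m


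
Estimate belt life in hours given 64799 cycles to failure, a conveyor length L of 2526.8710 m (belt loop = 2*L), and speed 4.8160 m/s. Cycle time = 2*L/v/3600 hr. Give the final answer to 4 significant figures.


cycle_time = 2 * 2526.8710 / 4.8160 / 3600 = 0.29149 hr
life = 64799 * 0.29149 = 18890 hours


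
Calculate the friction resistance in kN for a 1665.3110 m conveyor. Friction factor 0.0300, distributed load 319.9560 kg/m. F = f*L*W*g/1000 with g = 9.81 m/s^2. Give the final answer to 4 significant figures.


F = 0.0300 * 1665.3110 * 319.9560 * 9.81 / 1000
F = 156.8 kN


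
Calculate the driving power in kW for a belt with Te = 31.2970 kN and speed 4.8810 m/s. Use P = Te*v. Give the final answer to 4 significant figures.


P = Te * v = 31.2970 * 4.8810
P = 152.8 kW


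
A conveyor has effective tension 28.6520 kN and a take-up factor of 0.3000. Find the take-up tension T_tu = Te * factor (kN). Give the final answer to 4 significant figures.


T_tu = 28.6520 * 0.3000
T_tu = 8.596 kN


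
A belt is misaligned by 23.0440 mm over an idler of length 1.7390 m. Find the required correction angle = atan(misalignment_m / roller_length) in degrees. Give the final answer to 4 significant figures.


misalign_m = 23.0440 / 1000 = 0.023044 m
angle = atan(0.023044 / 1.7390)
angle = 0.7592 deg


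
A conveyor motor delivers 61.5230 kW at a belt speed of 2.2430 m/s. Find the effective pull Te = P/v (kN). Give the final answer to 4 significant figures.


Te = P / v = 61.5230 / 2.2430
Te = 27.43 kN


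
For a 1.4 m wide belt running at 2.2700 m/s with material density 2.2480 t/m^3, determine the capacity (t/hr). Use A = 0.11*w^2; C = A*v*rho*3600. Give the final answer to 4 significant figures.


A = 0.11 * 1.4^2 = 0.2156 m^2
C = 0.2156 * 2.2700 * 2.2480 * 3600
C = 3961 t/hr


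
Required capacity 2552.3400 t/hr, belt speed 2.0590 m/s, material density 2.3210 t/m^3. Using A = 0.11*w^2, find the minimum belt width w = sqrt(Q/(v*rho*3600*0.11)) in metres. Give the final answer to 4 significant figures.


A_req = 2552.3400 / (2.0590 * 2.3210 * 3600) = 0.148356 m^2
w = sqrt(0.148356 / 0.11)
w = 1.161 m


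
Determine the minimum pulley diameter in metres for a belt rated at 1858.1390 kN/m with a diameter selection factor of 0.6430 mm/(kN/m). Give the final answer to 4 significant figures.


D = 1858.1390 * 0.6430 / 1000
D = 1.195 m


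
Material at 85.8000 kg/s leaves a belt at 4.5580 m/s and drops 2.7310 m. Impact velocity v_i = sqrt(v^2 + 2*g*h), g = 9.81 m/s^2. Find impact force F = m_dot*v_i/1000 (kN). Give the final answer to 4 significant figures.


v_i = sqrt(4.5580^2 + 2*9.81*2.7310) = 8.62308 m/s
F = 85.8000 * 8.62308 / 1000
F = 0.7399 kN


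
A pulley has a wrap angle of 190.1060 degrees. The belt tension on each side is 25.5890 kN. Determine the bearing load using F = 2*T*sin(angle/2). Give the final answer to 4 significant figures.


F = 2 * 25.5890 * sin(190.1060/2 deg)
F = 50.98 kN


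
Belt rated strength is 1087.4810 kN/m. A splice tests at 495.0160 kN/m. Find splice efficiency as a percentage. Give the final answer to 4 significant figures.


Eff = 495.0160 / 1087.4810 * 100
Eff = 45.52 %


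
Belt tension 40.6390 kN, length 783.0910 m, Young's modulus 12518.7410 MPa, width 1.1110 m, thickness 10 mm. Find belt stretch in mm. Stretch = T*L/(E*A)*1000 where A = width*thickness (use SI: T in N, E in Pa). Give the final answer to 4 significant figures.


A = 1.1110 * 0.01 = 0.01111 m^2
Stretch = 40.6390*1000 * 783.0910 / (12518.7410e6 * 0.01111) * 1000
Stretch = 228.8 mm


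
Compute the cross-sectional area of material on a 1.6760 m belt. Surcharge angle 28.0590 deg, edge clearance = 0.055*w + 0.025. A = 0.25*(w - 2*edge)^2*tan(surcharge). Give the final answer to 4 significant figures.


edge = 0.055*1.6760 + 0.025 = 0.11718 m
ew = 1.6760 - 2*0.11718 = 1.44164 m
A = 0.25 * 1.44164^2 * tan(28.0590 deg)
A = 0.2770 m^2


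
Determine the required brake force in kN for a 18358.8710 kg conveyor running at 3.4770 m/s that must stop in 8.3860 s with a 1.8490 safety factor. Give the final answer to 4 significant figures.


F = 18358.8710 * 3.4770 / 8.3860 * 1.8490 / 1000
F = 14.07 kN


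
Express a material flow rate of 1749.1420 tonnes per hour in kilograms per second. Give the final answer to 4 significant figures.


m_dot = 1749.1420 * 1000 / 3600
m_dot = 485.9 kg/s


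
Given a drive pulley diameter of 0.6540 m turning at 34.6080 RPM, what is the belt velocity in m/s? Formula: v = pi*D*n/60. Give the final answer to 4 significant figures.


v = pi * 0.6540 * 34.6080 / 60
v = 1.185 m/s


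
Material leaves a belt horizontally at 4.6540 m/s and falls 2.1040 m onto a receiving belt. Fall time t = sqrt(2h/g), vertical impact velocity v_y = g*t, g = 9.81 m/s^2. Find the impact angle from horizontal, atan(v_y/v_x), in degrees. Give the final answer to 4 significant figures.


t = sqrt(2*2.1040/9.81) = 0.654943 s
v_y = 9.81 * 0.654943 = 6.42499 m/s
angle = atan(6.42499 / 4.6540) = 54.08 deg


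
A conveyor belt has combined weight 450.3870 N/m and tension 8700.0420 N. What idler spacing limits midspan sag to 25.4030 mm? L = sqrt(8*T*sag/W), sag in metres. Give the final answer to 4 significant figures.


sag = 25.4030/1000 = 0.025403 m
L = sqrt(8 * 8700.0420 * 0.025403 / 450.3870)
L = 1.981 m


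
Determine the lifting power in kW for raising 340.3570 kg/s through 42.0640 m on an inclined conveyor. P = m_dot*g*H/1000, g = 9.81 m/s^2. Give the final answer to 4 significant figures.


P = 340.3570 * 9.81 * 42.0640 / 1000
P = 140.4 kW


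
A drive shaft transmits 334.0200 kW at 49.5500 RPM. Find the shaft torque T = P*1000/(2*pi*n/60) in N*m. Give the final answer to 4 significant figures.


omega = 2*pi*49.5500/60 = 5.18886 rad/s
T = 334.0200*1000 / 5.18886
T = 64370 N*m


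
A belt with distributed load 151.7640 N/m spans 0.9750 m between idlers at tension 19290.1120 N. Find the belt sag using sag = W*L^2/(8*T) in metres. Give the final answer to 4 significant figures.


sag = 151.7640 * 0.9750^2 / (8 * 19290.1120)
sag = 0.0009349 m


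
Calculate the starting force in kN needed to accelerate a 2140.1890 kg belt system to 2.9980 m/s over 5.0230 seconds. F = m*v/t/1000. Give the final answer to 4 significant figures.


F = 2140.1890 * 2.9980 / 5.0230 / 1000
F = 1.277 kN


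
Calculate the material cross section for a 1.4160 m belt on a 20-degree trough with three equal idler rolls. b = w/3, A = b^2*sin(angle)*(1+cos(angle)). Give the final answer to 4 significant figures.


b = 1.4160/3 = 0.472 m
A = 0.472^2 * sin(20 deg) * (1 + cos(20 deg))
A = 0.1478 m^2


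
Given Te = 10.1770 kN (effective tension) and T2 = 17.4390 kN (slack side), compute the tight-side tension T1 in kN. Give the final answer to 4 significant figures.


T1 = Te + T2 = 10.1770 + 17.4390
T1 = 27.62 kN


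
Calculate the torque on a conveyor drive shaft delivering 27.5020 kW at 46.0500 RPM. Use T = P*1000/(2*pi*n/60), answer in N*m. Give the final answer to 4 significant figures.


omega = 2*pi*46.0500/60 = 4.82234 rad/s
T = 27.5020*1000 / 4.82234
T = 5703 N*m


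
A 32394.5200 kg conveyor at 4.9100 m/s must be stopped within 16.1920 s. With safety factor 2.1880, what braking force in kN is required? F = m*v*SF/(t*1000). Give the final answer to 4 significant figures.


F = 32394.5200 * 4.9100 / 16.1920 * 2.1880 / 1000
F = 21.49 kN


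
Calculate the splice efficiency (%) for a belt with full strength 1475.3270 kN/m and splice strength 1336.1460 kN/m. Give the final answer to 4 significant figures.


Eff = 1336.1460 / 1475.3270 * 100
Eff = 90.57 %


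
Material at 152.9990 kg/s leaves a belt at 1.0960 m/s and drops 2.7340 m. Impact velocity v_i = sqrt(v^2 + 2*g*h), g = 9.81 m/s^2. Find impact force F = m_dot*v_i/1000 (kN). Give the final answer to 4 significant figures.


v_i = sqrt(1.0960^2 + 2*9.81*2.7340) = 7.40556 m/s
F = 152.9990 * 7.40556 / 1000
F = 1.133 kN


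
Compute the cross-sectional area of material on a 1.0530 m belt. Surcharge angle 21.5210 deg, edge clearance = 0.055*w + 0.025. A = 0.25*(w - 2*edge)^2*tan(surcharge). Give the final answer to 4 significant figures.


edge = 0.055*1.0530 + 0.025 = 0.082915 m
ew = 1.0530 - 2*0.082915 = 0.88717 m
A = 0.25 * 0.88717^2 * tan(21.5210 deg)
A = 0.07759 m^2


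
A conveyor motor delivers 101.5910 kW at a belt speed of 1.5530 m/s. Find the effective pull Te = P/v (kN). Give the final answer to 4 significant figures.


Te = P / v = 101.5910 / 1.5530
Te = 65.42 kN


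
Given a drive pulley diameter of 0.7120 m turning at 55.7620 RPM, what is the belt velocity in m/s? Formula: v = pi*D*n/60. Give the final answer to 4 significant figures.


v = pi * 0.7120 * 55.7620 / 60
v = 2.079 m/s


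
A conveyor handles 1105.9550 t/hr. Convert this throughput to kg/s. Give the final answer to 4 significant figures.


m_dot = 1105.9550 * 1000 / 3600
m_dot = 307.2 kg/s


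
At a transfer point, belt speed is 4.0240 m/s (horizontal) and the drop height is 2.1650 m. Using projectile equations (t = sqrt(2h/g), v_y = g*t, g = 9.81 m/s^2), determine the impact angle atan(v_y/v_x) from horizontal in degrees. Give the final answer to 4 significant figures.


t = sqrt(2*2.1650/9.81) = 0.664369 s
v_y = 9.81 * 0.664369 = 6.51746 m/s
angle = atan(6.51746 / 4.0240) = 58.31 deg


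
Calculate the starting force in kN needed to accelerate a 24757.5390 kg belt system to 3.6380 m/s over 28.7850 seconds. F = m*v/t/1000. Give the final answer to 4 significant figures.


F = 24757.5390 * 3.6380 / 28.7850 / 1000
F = 3.129 kN


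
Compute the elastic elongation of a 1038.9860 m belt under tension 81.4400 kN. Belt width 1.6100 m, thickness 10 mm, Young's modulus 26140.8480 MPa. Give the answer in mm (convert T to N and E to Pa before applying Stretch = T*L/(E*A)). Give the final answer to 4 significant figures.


A = 1.6100 * 0.01 = 0.01610 m^2
Stretch = 81.4400*1000 * 1038.9860 / (26140.8480e6 * 0.01610) * 1000
Stretch = 201.0 mm


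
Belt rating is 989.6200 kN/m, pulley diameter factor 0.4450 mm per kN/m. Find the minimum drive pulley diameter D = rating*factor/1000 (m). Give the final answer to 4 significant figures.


D = 989.6200 * 0.4450 / 1000
D = 0.4404 m


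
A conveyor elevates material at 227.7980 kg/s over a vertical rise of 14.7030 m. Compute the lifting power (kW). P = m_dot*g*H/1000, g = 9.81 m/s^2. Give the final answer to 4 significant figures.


P = 227.7980 * 9.81 * 14.7030 / 1000
P = 32.86 kW


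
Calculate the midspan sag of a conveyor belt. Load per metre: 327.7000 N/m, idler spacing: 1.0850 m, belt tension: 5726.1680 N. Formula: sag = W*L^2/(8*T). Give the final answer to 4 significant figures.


sag = 327.7000 * 1.0850^2 / (8 * 5726.1680)
sag = 0.008421 m


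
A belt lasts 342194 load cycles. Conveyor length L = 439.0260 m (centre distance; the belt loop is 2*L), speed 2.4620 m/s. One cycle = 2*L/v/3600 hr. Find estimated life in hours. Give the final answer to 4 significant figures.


cycle_time = 2 * 439.0260 / 2.4620 / 3600 = 0.0990672 hr
life = 342194 * 0.0990672 = 33900 hours


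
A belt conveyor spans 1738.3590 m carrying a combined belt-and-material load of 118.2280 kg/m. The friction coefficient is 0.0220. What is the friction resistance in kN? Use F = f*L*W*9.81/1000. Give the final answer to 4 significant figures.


F = 0.0220 * 1738.3590 * 118.2280 * 9.81 / 1000
F = 44.36 kN


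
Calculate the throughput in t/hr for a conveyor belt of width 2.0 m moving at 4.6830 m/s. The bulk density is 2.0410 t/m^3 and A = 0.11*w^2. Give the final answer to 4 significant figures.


A = 0.11 * 2.0^2 = 0.44 m^2
C = 0.44 * 4.6830 * 2.0410 * 3600
C = 15140 t/hr


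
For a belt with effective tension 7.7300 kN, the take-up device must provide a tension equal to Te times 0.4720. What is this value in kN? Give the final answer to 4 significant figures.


T_tu = 7.7300 * 0.4720
T_tu = 3.649 kN


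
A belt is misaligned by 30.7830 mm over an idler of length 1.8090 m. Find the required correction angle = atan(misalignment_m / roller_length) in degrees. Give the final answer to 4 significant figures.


misalign_m = 30.7830 / 1000 = 0.030783 m
angle = atan(0.030783 / 1.8090)
angle = 0.9749 deg


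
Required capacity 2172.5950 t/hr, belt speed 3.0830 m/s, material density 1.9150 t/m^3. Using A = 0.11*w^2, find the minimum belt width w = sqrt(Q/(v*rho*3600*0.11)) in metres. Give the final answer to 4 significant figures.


A_req = 2172.5950 / (3.0830 * 1.9150 * 3600) = 0.10222 m^2
w = sqrt(0.10222 / 0.11)
w = 0.9640 m


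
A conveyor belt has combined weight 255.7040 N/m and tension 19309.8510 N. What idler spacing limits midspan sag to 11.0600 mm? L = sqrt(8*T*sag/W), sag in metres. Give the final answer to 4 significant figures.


sag = 11.0600/1000 = 0.011060 m
L = sqrt(8 * 19309.8510 * 0.011060 / 255.7040)
L = 2.585 m


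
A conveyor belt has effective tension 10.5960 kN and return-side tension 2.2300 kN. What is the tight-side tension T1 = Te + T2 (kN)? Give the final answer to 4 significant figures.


T1 = Te + T2 = 10.5960 + 2.2300
T1 = 12.83 kN


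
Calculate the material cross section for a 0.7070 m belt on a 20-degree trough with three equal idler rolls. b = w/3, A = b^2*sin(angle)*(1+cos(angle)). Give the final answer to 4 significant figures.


b = 0.7070/3 = 0.235667 m
A = 0.235667^2 * sin(20 deg) * (1 + cos(20 deg))
A = 0.03685 m^2


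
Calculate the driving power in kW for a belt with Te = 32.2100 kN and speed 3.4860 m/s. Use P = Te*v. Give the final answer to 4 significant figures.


P = Te * v = 32.2100 * 3.4860
P = 112.3 kW


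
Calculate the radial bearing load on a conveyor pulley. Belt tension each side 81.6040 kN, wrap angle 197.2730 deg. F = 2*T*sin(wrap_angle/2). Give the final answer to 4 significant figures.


F = 2 * 81.6040 * sin(197.2730/2 deg)
F = 161.4 kN


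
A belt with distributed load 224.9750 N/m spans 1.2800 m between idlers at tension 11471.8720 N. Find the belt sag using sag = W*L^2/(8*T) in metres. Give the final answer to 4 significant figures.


sag = 224.9750 * 1.2800^2 / (8 * 11471.8720)
sag = 0.004016 m


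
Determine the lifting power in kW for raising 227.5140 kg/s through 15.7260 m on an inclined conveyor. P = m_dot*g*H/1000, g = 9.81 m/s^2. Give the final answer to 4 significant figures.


P = 227.5140 * 9.81 * 15.7260 / 1000
P = 35.10 kW


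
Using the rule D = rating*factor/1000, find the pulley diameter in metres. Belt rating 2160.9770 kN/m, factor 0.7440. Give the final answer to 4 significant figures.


D = 2160.9770 * 0.7440 / 1000
D = 1.608 m


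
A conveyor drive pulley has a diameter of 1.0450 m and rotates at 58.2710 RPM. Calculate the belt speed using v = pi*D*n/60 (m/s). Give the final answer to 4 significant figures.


v = pi * 1.0450 * 58.2710 / 60
v = 3.188 m/s


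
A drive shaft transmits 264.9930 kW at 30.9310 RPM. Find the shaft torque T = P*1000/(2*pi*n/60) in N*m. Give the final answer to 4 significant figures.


omega = 2*pi*30.9310/60 = 3.23909 rad/s
T = 264.9930*1000 / 3.23909
T = 81810 N*m


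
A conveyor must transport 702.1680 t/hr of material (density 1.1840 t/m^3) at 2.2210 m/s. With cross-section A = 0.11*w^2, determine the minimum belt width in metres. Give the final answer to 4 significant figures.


A_req = 702.1680 / (2.2210 * 1.1840 * 3600) = 0.0741717 m^2
w = sqrt(0.0741717 / 0.11)
w = 0.8212 m


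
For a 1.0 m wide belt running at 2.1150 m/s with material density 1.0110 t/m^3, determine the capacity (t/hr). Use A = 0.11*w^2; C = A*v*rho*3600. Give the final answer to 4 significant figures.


A = 0.11 * 1.0^2 = 0.11 m^2
C = 0.11 * 2.1150 * 1.0110 * 3600
C = 846.8 t/hr


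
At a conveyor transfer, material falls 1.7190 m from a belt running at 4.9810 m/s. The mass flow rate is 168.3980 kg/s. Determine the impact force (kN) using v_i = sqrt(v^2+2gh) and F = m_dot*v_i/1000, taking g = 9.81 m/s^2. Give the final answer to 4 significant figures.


v_i = sqrt(4.9810^2 + 2*9.81*1.7190) = 7.65096 m/s
F = 168.3980 * 7.65096 / 1000
F = 1.288 kN


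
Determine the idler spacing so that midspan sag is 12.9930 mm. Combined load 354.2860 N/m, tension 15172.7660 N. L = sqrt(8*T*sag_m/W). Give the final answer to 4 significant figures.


sag = 12.9930/1000 = 0.012993 m
L = sqrt(8 * 15172.7660 * 0.012993 / 354.2860)
L = 2.110 m


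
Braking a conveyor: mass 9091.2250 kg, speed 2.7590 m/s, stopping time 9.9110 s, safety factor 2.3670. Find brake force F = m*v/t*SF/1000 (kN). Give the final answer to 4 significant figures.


F = 9091.2250 * 2.7590 / 9.9110 * 2.3670 / 1000
F = 5.990 kN


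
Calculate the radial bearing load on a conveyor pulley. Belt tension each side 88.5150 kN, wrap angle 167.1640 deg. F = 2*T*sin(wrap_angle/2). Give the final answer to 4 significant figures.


F = 2 * 88.5150 * sin(167.1640/2 deg)
F = 175.9 kN


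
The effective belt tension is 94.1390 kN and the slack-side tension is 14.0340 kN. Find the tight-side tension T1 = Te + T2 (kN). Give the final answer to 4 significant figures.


T1 = Te + T2 = 94.1390 + 14.0340
T1 = 108.2 kN


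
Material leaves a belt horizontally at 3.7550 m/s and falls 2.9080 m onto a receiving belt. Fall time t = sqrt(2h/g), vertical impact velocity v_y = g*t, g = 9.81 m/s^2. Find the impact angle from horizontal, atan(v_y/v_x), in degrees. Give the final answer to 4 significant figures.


t = sqrt(2*2.9080/9.81) = 0.769977 s
v_y = 9.81 * 0.769977 = 7.55347 m/s
angle = atan(7.55347 / 3.7550) = 63.57 deg


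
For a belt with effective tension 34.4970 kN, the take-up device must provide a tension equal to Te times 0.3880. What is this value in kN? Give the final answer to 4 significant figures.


T_tu = 34.4970 * 0.3880
T_tu = 13.38 kN


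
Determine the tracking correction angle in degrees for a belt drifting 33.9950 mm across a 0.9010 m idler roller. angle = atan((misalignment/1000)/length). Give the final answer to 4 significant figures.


misalign_m = 33.9950 / 1000 = 0.033995 m
angle = atan(0.033995 / 0.9010)
angle = 2.161 deg


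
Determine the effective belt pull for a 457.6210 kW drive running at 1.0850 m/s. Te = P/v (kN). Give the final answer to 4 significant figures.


Te = P / v = 457.6210 / 1.0850
Te = 421.8 kN


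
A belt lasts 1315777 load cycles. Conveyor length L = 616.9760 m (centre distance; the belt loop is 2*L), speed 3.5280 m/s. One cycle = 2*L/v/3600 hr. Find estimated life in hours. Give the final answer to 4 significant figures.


cycle_time = 2 * 616.9760 / 3.5280 / 3600 = 0.0971555 hr
life = 1315777 * 0.0971555 = 127800 hours


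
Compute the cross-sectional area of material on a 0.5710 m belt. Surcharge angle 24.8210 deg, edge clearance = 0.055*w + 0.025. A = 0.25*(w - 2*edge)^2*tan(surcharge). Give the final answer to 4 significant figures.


edge = 0.055*0.5710 + 0.025 = 0.056405 m
ew = 0.5710 - 2*0.056405 = 0.45819 m
A = 0.25 * 0.45819^2 * tan(24.8210 deg)
A = 0.02427 m^2


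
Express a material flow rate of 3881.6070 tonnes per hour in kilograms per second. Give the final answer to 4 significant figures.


m_dot = 3881.6070 * 1000 / 3600
m_dot = 1078 kg/s


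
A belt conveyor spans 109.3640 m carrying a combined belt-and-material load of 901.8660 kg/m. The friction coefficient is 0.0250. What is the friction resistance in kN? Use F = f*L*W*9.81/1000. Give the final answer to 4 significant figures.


F = 0.0250 * 109.3640 * 901.8660 * 9.81 / 1000
F = 24.19 kN


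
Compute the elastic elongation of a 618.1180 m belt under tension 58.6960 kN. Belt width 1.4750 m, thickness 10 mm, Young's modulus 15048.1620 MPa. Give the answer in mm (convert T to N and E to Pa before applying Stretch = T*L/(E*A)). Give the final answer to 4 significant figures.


A = 1.4750 * 0.01 = 0.01475 m^2
Stretch = 58.6960*1000 * 618.1180 / (15048.1620e6 * 0.01475) * 1000
Stretch = 163.5 mm


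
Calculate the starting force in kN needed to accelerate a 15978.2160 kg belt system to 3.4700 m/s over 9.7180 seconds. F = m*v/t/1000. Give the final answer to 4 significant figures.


F = 15978.2160 * 3.4700 / 9.7180 / 1000
F = 5.705 kN


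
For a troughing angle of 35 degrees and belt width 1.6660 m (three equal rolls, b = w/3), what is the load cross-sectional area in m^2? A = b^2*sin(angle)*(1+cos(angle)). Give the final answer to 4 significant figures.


b = 1.6660/3 = 0.555333 m
A = 0.555333^2 * sin(35 deg) * (1 + cos(35 deg))
A = 0.3218 m^2


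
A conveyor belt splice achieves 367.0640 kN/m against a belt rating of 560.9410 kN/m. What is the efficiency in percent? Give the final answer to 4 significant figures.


Eff = 367.0640 / 560.9410 * 100
Eff = 65.44 %


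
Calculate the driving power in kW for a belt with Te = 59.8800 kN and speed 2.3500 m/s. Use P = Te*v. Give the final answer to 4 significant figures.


P = Te * v = 59.8800 * 2.3500
P = 140.7 kW


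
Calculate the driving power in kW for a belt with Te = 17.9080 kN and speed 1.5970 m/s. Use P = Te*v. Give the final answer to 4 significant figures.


P = Te * v = 17.9080 * 1.5970
P = 28.60 kW


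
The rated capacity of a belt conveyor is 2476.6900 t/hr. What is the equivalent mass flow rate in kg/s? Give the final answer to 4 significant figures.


m_dot = 2476.6900 * 1000 / 3600
m_dot = 688.0 kg/s


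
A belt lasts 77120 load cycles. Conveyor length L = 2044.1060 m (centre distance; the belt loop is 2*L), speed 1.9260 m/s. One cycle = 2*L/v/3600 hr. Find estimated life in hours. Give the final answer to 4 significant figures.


cycle_time = 2 * 2044.1060 / 1.9260 / 3600 = 0.589623 hr
life = 77120 * 0.589623 = 45470 hours


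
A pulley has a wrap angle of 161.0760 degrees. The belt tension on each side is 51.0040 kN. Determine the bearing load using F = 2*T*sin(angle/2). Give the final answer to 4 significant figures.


F = 2 * 51.0040 * sin(161.0760/2 deg)
F = 100.6 kN


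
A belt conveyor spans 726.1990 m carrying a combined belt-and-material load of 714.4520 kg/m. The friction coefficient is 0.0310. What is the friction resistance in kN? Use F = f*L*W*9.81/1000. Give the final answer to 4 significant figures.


F = 0.0310 * 726.1990 * 714.4520 * 9.81 / 1000
F = 157.8 kN


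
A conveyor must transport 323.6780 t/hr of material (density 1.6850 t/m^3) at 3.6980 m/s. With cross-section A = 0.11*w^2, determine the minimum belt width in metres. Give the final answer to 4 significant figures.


A_req = 323.6780 / (3.6980 * 1.6850 * 3600) = 0.0144293 m^2
w = sqrt(0.0144293 / 0.11)
w = 0.3622 m


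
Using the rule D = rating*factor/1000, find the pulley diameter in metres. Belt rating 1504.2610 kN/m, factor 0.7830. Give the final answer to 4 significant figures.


D = 1504.2610 * 0.7830 / 1000
D = 1.178 m


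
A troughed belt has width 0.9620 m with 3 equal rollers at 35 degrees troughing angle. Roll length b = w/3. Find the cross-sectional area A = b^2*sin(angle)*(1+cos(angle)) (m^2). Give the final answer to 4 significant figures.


b = 0.9620/3 = 0.320667 m
A = 0.320667^2 * sin(35 deg) * (1 + cos(35 deg))
A = 0.1073 m^2


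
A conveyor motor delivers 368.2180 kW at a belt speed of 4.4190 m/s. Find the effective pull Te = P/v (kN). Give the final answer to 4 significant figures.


Te = P / v = 368.2180 / 4.4190
Te = 83.33 kN


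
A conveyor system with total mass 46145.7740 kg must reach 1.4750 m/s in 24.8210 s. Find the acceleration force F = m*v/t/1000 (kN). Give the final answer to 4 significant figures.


F = 46145.7740 * 1.4750 / 24.8210 / 1000
F = 2.742 kN


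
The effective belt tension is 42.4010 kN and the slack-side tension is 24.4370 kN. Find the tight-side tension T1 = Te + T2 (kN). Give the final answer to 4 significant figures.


T1 = Te + T2 = 42.4010 + 24.4370
T1 = 66.84 kN


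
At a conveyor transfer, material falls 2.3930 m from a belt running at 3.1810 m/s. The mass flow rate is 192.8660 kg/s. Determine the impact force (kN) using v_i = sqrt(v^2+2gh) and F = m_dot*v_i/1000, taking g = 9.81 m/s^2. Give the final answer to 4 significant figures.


v_i = sqrt(3.1810^2 + 2*9.81*2.3930) = 7.55443 m/s
F = 192.8660 * 7.55443 / 1000
F = 1.457 kN


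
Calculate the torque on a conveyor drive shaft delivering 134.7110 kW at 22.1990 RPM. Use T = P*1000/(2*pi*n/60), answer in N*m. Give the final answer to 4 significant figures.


omega = 2*pi*22.1990/60 = 2.32467 rad/s
T = 134.7110*1000 / 2.32467
T = 57950 N*m


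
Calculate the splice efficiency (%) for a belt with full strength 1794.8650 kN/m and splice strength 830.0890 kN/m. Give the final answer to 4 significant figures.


Eff = 830.0890 / 1794.8650 * 100
Eff = 46.25 %


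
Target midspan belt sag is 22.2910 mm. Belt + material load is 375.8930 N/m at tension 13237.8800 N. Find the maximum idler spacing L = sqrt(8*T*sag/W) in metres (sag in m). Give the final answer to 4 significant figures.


sag = 22.2910/1000 = 0.022291 m
L = sqrt(8 * 13237.8800 * 0.022291 / 375.8930)
L = 2.506 m


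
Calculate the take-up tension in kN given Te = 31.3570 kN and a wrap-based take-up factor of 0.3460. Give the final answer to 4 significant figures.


T_tu = 31.3570 * 0.3460
T_tu = 10.85 kN


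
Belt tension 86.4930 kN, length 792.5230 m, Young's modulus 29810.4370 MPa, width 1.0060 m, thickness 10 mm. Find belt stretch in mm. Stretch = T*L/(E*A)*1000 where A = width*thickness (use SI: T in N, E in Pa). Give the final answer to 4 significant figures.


A = 1.0060 * 0.01 = 0.01006 m^2
Stretch = 86.4930*1000 * 792.5230 / (29810.4370e6 * 0.01006) * 1000
Stretch = 228.6 mm


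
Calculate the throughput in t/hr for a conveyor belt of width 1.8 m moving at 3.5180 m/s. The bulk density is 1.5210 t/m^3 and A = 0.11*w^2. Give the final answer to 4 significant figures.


A = 0.11 * 1.8^2 = 0.3564 m^2
C = 0.3564 * 3.5180 * 1.5210 * 3600
C = 6865 t/hr


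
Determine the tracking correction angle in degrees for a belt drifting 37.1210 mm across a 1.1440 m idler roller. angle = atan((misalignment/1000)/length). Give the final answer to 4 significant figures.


misalign_m = 37.1210 / 1000 = 0.037121 m
angle = atan(0.037121 / 1.1440)
angle = 1.859 deg


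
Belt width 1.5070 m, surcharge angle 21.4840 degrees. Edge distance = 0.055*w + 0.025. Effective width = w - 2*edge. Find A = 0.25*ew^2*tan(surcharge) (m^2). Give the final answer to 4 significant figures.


edge = 0.055*1.5070 + 0.025 = 0.107885 m
ew = 1.5070 - 2*0.107885 = 1.29123 m
A = 0.25 * 1.29123^2 * tan(21.4840 deg)
A = 0.1641 m^2


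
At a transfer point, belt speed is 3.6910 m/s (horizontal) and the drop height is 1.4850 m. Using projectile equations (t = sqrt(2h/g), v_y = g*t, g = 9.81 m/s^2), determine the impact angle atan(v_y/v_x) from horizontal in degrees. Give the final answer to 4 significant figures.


t = sqrt(2*1.4850/9.81) = 0.550229 s
v_y = 9.81 * 0.550229 = 5.39775 m/s
angle = atan(5.39775 / 3.6910) = 55.64 deg


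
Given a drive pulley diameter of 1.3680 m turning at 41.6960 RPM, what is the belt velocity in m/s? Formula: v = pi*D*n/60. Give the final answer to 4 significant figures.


v = pi * 1.3680 * 41.6960 / 60
v = 2.987 m/s


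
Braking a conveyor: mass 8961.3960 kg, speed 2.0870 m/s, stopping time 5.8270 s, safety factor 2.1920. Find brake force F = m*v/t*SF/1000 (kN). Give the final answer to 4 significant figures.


F = 8961.3960 * 2.0870 / 5.8270 * 2.1920 / 1000
F = 7.035 kN


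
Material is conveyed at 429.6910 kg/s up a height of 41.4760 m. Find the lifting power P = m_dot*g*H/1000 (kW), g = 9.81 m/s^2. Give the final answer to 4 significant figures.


P = 429.6910 * 9.81 * 41.4760 / 1000
P = 174.8 kW


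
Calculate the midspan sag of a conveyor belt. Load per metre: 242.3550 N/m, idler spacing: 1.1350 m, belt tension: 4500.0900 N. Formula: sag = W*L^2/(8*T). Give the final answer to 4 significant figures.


sag = 242.3550 * 1.1350^2 / (8 * 4500.0900)
sag = 0.008672 m


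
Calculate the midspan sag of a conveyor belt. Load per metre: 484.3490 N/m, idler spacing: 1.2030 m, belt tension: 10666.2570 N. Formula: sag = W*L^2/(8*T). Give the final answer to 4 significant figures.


sag = 484.3490 * 1.2030^2 / (8 * 10666.2570)
sag = 0.008215 m


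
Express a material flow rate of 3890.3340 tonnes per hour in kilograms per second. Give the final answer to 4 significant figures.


m_dot = 3890.3340 * 1000 / 3600
m_dot = 1081 kg/s


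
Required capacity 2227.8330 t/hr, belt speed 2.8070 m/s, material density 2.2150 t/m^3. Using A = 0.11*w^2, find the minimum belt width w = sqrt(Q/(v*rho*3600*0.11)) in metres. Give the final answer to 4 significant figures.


A_req = 2227.8330 / (2.8070 * 2.2150 * 3600) = 0.0995323 m^2
w = sqrt(0.0995323 / 0.11)
w = 0.9512 m


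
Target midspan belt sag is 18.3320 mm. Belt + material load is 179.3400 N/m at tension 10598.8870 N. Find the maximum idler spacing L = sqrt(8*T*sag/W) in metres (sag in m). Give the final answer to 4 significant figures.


sag = 18.3320/1000 = 0.018332 m
L = sqrt(8 * 10598.8870 * 0.018332 / 179.3400)
L = 2.944 m


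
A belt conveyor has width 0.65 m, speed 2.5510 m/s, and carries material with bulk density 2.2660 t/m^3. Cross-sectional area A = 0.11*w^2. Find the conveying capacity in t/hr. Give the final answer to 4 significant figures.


A = 0.11 * 0.65^2 = 0.046475 m^2
C = 0.046475 * 2.5510 * 2.2660 * 3600
C = 967.1 t/hr


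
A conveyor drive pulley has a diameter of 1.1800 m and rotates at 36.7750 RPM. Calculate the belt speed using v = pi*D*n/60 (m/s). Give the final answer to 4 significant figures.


v = pi * 1.1800 * 36.7750 / 60
v = 2.272 m/s


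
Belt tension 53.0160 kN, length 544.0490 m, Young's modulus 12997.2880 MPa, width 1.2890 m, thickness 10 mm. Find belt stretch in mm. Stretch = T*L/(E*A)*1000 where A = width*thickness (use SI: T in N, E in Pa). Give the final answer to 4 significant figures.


A = 1.2890 * 0.01 = 0.01289 m^2
Stretch = 53.0160*1000 * 544.0490 / (12997.2880e6 * 0.01289) * 1000
Stretch = 172.2 mm


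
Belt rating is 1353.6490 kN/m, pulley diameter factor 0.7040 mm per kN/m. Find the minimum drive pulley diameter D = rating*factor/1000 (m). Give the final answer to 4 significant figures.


D = 1353.6490 * 0.7040 / 1000
D = 0.9530 m


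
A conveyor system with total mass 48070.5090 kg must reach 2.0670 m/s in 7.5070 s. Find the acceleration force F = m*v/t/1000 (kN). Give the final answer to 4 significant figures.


F = 48070.5090 * 2.0670 / 7.5070 / 1000
F = 13.24 kN


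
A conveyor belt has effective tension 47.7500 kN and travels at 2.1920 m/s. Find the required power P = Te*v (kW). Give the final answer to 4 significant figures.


P = Te * v = 47.7500 * 2.1920
P = 104.7 kW


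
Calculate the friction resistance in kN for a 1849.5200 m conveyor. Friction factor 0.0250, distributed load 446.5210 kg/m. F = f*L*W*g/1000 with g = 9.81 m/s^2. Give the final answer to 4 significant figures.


F = 0.0250 * 1849.5200 * 446.5210 * 9.81 / 1000
F = 202.5 kN


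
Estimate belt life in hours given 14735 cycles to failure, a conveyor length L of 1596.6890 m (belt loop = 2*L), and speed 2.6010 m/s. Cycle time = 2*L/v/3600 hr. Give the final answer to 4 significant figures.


cycle_time = 2 * 1596.6890 / 2.6010 / 3600 = 0.341042 hr
life = 14735 * 0.341042 = 5025 hours


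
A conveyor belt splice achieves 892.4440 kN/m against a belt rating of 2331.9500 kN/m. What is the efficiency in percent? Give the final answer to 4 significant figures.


Eff = 892.4440 / 2331.9500 * 100
Eff = 38.27 %


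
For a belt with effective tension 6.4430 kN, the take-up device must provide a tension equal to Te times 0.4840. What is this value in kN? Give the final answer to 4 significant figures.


T_tu = 6.4430 * 0.4840
T_tu = 3.118 kN


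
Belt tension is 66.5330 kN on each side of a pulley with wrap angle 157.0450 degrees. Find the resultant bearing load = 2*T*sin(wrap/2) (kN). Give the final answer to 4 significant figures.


F = 2 * 66.5330 * sin(157.0450/2 deg)
F = 130.4 kN


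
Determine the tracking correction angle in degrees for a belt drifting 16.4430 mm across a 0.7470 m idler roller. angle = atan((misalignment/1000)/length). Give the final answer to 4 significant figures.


misalign_m = 16.4430 / 1000 = 0.016443 m
angle = atan(0.016443 / 0.7470)
angle = 1.261 deg
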